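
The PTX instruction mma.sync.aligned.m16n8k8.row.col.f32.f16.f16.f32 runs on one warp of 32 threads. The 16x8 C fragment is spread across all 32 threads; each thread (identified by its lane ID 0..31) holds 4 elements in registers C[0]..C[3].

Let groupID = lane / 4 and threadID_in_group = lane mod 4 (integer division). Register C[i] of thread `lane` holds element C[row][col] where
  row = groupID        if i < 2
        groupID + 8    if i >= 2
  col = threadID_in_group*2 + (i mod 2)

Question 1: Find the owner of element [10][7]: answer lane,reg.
r=10→G=2,rhi=1  c=7→T=3,p=1
L=2*4+3=11  i=1*2+1=3

11,3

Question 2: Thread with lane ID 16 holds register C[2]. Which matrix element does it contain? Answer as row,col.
L=16->g=16>>2=4, t=16&3=0
[2]->row 4+8=12  col 0·2+0=0

12,0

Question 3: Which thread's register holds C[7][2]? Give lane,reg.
r=7→G=7,rhi=0  c=2→T=1,p=0
L=7*4+1=29  i=0*2+0=0

29,0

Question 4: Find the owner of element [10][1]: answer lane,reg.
8,3

r=10→G=2,rhi=1  c=1→T=0,p=1
L=2*4+0=8  i=1*2+1=3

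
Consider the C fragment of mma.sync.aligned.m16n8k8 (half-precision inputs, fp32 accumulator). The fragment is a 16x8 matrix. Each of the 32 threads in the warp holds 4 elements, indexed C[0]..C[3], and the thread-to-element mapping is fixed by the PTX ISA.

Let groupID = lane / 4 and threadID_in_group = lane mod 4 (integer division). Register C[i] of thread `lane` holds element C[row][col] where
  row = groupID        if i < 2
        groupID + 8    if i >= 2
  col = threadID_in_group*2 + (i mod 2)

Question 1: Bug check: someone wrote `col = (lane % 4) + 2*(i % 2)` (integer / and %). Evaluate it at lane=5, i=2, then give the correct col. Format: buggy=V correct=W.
`(lane % 4) + 2*(i % 2)`[5,2]->1
lane 5->5/4=1, 5 mod 4=1
i=2  r:1+8->9  c:2·1+0->2
col: 1 vs 2

buggy=1 correct=2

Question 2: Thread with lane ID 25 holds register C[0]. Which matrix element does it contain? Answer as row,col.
lane 25: gr=6 (25/4), th=1 (25%4)
i=0: r=6+0=6, c=1*2+0=2

6,2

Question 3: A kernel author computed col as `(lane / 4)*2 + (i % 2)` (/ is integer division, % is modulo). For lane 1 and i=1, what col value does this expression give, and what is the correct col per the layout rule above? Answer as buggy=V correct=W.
`(lane / 4)*2 + (i % 2)`[1,1]→1
lane 1: G=0 (1/4), T=1 (1%4)
i=1: r=0+0=0, c=1*2+1=3
col: 1 vs 3

buggy=1 correct=3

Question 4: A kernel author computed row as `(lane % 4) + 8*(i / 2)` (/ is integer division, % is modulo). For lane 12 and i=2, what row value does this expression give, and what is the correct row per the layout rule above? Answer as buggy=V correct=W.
`(lane % 4) + 8*(i / 2)`[12,2]=>8
12: grp=3,tig=0
[2] (3+8,0*2+0) = (11,0)
row: 8 vs 11

buggy=8 correct=11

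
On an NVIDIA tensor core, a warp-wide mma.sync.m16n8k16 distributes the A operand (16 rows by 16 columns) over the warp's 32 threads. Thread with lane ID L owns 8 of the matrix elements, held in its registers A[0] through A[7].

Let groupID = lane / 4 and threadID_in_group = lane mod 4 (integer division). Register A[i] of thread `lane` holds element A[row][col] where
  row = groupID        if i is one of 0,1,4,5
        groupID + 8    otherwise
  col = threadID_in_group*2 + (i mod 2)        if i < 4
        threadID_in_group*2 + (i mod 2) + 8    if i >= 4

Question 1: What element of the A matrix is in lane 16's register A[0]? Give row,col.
4,0

lane 16->16/4=4, 16 mod 4=0
i=0  r:4+0->4  c:2·0+0+0->0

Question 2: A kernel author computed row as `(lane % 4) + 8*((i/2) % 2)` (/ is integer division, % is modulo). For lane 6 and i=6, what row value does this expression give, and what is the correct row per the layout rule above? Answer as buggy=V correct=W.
`(lane % 4) + 8*((i/2) % 2)`[6,6]->10
lane 6: gid=1 (6/4), tid=2 (6%4)
i=6: r=1+8=9, c=2*2+0+8=12
row: 10 vs 9

buggy=10 correct=9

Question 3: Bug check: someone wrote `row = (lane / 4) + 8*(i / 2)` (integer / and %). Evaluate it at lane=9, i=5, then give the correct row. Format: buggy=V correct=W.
`(lane / 4) + 8*(i / 2)`[9,5]⇒18
L=9⇒gr=9>>2=2, th=9&3=1
[5]⇒row 2+0=2  col 1·2+1+8=11
row: 18 vs 2

buggy=18 correct=2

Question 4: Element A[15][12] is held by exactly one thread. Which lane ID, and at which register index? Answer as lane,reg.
r=15⇒gr=7,Rb=1  c=12⇒Cb=1,th=2,odd=0
L=7*4+2=30  i=1*4+1*2+0=6

30,6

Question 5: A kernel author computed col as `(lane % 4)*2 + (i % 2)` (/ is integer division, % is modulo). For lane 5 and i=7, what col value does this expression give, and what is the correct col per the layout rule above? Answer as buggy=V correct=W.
`(lane % 4)*2 + (i % 2)`[5,7]⇒3
lane 5⇒5/4=1, 5 mod 4=1
i=7  r:1+8⇒9  c:2·1+1+8⇒11
col: 3 vs 11

buggy=3 correct=11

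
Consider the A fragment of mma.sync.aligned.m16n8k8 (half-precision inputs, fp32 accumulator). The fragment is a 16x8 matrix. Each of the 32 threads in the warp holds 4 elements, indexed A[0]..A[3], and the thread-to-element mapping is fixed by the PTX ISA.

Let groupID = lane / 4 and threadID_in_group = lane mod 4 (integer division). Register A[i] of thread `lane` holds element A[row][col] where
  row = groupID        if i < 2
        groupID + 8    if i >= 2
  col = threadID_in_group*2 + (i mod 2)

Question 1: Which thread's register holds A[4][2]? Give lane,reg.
r=4→G=4,rhi=0  c=2→T=1,p=0
L=4*4+1=17  i=0*2+0=0

17,0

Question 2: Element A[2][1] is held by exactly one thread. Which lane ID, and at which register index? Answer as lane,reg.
8,1

r=2->g=2,rb=0  c=1->t=0,b0=1
L=2*4+0=8  i=0*2+1=1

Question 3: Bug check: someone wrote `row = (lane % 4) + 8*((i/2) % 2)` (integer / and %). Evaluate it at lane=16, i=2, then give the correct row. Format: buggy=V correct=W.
`(lane % 4) + 8*((i/2) % 2)`[16,2]→8
L=16→G=16>>2=4, T=16&3=0
[2]→row 4+8=12  col 0·2+0=0
row: 8 vs 12

buggy=8 correct=12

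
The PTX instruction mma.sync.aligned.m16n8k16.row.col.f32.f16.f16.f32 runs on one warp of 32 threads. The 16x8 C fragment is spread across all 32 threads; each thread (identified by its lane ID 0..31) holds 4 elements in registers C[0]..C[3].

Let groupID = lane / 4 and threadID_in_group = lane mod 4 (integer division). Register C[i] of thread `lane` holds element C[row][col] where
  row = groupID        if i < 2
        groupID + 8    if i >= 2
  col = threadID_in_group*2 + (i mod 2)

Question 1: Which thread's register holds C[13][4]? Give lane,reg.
22,2

r:13=>grp=5,rB=1  c:4=>tig=2,lo=0
L=5*4+2=22  i=1*2+0=2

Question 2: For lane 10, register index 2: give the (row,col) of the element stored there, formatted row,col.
10,4

lane 10⇒10/4=2, 10 mod 4=2
i=2  r:2+8⇒10  c:2·2+0⇒4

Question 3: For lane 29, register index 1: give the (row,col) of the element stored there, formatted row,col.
7,3

lane 29->29/4=7, 29 mod 4=1
i=1  r:7+0->7  c:2·1+1->3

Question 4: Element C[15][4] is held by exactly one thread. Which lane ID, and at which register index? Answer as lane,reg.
30,2

r:15=>grp=7,rB=1  c:4=>tig=2,lo=0
L=7*4+2=30  i=1*2+0=2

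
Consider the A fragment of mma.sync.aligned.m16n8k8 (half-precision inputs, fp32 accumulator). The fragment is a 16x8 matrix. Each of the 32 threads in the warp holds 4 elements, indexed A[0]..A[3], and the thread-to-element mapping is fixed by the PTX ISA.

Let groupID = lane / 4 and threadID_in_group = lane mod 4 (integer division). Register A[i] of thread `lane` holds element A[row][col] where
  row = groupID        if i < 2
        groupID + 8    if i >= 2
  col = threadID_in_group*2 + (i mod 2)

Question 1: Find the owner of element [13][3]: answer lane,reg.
r=13->g=5,rb=1  c=3->t=1,b0=1
L=5*4+1=21  i=1*2+1=3

21,3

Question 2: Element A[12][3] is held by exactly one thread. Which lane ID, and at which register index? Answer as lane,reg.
17,3

r: 12->gid=4,r8=1  c: 3->tid=1,i&1=1
L=4*4+1=17  i=1*2+1=3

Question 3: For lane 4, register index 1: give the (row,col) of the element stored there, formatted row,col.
1,1

L=4->gid=4>>2=1, tid=4&3=0
[1]->row 1+0=1  col 0·2+1=1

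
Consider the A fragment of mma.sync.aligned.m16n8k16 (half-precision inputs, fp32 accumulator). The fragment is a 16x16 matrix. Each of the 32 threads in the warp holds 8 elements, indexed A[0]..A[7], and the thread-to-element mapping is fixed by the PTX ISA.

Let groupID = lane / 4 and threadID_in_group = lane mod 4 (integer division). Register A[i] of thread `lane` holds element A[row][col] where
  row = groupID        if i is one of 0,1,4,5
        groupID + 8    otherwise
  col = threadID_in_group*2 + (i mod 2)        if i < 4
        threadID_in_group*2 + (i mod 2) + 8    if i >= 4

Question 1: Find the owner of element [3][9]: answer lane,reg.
r=3⇒gr=3,Rb=0  c=9⇒Cb=1,th=0,odd=1
L=3*4+0=12  i=1*4+0*2+1=5

12,5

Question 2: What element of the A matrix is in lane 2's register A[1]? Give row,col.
0,5

L=2->g=2>>2=0, t=2&3=2
[1]->row 0+0=0  col 2·2+1+0=5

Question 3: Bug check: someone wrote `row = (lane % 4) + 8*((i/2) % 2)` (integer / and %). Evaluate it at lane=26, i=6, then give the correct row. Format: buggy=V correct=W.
buggy=10 correct=14

`(lane % 4) + 8*((i/2) % 2)`[26,6]->10
lane 26->26/4=6, 26 mod 4=2
i=6  r:6+8->14  c:2·2+0+8->12
row: 10 vs 14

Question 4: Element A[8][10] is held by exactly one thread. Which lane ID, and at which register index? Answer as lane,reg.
r:8=>grp=0,rB=1  c:10=>cB=1,tig=1,lo=0
L=0*4+1=1  i=1*4+1*2+0=6

1,6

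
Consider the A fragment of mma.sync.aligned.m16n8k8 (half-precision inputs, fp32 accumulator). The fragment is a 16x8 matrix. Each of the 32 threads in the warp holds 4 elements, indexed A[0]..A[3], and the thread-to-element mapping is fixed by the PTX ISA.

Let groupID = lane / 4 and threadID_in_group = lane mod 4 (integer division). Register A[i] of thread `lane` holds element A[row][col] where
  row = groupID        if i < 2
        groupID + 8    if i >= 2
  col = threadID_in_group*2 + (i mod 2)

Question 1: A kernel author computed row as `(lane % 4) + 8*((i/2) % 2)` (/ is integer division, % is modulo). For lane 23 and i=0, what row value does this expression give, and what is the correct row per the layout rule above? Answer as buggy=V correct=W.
buggy=3 correct=5

`(lane % 4) + 8*((i/2) % 2)`[23,0]→3
lane 23: G=5 (23/4), T=3 (23%4)
i=0: r=5+0=5, c=3*2+0=6
row: 3 vs 5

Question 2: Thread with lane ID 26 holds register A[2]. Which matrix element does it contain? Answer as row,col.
14,4

L=26->g=26>>2=6, t=26&3=2
[2]->row 6+8=14  col 2·2+0=4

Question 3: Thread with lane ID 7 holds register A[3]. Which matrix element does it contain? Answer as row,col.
lane 7: gr=1 (7/4), th=3 (7%4)
i=3: r=1+8=9, c=3*2+1=7

9,7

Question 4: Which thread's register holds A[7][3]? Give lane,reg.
r:7=>grp=7,rB=0  c:3=>tig=1,lo=1
L=7*4+1=29  i=0*2+1=1

29,1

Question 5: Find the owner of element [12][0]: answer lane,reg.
16,2

r:12=>grp=4,rB=1  c:0=>tig=0,lo=0
L=4*4+0=16  i=1*2+0=2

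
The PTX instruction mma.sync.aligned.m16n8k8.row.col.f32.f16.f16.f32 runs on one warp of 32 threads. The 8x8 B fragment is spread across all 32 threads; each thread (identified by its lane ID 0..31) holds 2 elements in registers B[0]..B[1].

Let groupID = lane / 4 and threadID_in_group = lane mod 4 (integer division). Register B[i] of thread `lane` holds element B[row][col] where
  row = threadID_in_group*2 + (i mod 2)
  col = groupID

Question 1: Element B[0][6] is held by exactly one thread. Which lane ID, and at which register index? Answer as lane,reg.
24,0

c=6⇒gr=6  r=0⇒th=0,odd=0
L=6*4+0=24  i=0=0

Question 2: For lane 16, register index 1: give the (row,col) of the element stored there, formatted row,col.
1,4

lane 16→16/4=4, 16 mod 4=0
i=1  r:2·0+1→1  c:4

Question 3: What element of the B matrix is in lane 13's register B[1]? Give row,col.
L=13⇒gr=13>>2=3, th=13&3=1
[1]⇒row 1·2+1=3  col gr=3

3,3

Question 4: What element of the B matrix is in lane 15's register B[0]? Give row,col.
6,3

lane 15->15/4=3, 15 mod 4=3
i=0  r:2·3+0->6  c:3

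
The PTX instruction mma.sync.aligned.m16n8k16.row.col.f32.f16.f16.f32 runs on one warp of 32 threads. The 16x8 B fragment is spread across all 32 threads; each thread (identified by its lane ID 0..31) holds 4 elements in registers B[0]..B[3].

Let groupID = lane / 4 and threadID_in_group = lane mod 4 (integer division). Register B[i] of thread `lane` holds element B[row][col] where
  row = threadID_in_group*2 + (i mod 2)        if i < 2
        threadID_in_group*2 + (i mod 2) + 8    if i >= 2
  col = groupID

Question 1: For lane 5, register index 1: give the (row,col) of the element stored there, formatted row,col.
L=5=>grp=5>>2=1, tig=5&3=1
[1]=>row 1·2+1+0=3  col grp=1

3,1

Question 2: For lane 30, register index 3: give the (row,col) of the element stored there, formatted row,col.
13,7

L=30=>grp=30>>2=7, tig=30&3=2
[3]=>row 2·2+1+8=13  col grp=7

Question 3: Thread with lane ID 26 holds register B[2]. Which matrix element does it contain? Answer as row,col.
12,6

lane 26->26/4=6, 26 mod 4=2
i=2  r:2·2+0+8->12  c:6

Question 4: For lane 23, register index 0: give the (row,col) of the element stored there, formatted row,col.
lane 23: gr=5 (23/4), th=3 (23%4)
i=0: r=3*2+0+0=6, c=gr=5

6,5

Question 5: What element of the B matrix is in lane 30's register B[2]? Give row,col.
12,7

30: gr=7,th=2
[2] (2*2+0+8,7) = (12,7)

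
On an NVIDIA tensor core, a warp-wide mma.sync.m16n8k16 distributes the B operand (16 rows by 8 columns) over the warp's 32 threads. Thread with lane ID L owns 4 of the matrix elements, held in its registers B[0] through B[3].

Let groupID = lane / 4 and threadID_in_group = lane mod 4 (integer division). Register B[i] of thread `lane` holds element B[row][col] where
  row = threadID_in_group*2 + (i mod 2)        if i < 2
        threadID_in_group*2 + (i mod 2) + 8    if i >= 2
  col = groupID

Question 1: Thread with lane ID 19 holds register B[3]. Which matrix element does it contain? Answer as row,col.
lane 19⇒19/4=4, 19 mod 4=3
i=3  r:2·3+1+8⇒15  c:4

15,4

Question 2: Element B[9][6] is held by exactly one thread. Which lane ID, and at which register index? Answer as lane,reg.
c=6->g=6  r=9->rb=1,t=0,b0=1
L=6*4+0=24  i=1*2+1=3

24,3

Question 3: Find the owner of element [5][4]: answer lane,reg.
c=4->g=4  r=5->rb=0,t=2,b0=1
L=4*4+2=18  i=0*2+1=1

18,1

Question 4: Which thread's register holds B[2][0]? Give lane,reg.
1,0

c:0=>grp=0  r:2=>rB=0,tig=1,lo=0
L=0*4+1=1  i=0*2+0=0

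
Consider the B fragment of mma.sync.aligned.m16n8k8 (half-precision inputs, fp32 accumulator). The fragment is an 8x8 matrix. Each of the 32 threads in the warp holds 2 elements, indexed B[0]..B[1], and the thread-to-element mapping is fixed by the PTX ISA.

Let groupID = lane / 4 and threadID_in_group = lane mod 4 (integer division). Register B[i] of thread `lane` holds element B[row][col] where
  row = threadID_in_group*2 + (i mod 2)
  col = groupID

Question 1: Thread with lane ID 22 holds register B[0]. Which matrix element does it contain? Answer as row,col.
L=22->gid=22>>2=5, tid=22&3=2
[0]->row 2·2+0=4  col gid=5

4,5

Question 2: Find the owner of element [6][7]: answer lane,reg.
31,0

c=7->g=7  r=6->t=3,b0=0
L=7*4+3=31  i=0=0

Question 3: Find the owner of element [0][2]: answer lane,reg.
8,0

c:2=>grp=2  r:0=>tig=0,lo=0
L=2*4+0=8  i=0=0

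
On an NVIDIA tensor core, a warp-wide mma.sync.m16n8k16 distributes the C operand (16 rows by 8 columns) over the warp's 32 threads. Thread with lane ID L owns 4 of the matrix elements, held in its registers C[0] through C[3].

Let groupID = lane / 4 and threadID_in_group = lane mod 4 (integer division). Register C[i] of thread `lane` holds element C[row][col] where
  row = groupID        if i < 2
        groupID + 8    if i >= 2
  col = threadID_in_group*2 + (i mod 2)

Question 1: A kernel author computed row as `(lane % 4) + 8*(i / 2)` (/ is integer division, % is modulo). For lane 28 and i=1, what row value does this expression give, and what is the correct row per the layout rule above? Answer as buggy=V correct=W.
buggy=0 correct=7

`(lane % 4) + 8*(i / 2)`[28,1]->0
L=28->g=28>>2=7, t=28&3=0
[1]->row 7+0=7  col 0·2+1=1
row: 0 vs 7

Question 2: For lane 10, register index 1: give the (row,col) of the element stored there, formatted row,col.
lane 10: grp=2 (10/4), tig=2 (10%4)
i=1: r=2+0=2, c=2*2+1=5

2,5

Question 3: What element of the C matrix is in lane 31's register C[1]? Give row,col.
L=31->gid=31>>2=7, tid=31&3=3
[1]->row 7+0=7  col 3·2+1=7

7,7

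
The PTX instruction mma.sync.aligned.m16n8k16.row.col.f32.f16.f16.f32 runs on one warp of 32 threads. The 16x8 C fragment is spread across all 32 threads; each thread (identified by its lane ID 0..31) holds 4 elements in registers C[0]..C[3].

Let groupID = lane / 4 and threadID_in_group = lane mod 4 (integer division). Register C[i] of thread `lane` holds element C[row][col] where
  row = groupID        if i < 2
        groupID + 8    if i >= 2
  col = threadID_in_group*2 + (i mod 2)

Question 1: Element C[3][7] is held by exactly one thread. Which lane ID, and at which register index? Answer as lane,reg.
r: 3->gid=3,r8=0  c: 7->tid=3,i&1=1
L=3*4+3=15  i=0*2+1=1

15,1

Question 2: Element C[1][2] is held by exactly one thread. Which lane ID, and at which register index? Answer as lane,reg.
5,0

r: 1->gid=1,r8=0  c: 2->tid=1,i&1=0
L=1*4+1=5  i=0*2+0=0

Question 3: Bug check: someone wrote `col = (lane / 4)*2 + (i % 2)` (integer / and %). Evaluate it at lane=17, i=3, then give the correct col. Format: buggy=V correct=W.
`(lane / 4)*2 + (i % 2)`[17,3]→9
lane 17: G=4 (17/4), T=1 (17%4)
i=3: r=4+8=12, c=1*2+1=3
col: 9 vs 3

buggy=9 correct=3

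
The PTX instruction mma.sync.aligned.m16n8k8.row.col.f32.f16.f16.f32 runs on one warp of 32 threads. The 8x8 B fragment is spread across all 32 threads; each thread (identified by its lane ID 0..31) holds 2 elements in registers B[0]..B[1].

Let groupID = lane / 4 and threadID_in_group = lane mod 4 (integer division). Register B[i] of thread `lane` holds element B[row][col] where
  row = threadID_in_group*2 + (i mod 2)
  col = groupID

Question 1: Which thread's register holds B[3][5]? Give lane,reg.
21,1

c=5→G=5  r=3→T=1,p=1
L=5*4+1=21  i=1=1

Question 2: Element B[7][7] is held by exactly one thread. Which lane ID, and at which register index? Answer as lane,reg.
31,1

c=7->g=7  r=7->t=3,b0=1
L=7*4+3=31  i=1=1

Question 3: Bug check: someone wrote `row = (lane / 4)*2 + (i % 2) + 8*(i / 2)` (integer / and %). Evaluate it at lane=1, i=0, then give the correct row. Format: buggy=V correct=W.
`(lane / 4)*2 + (i % 2) + 8*(i / 2)`[1,0]->0
lane 1->1/4=0, 1 mod 4=1
i=0  r:2·1+0->2  c:0
row: 0 vs 2

buggy=0 correct=2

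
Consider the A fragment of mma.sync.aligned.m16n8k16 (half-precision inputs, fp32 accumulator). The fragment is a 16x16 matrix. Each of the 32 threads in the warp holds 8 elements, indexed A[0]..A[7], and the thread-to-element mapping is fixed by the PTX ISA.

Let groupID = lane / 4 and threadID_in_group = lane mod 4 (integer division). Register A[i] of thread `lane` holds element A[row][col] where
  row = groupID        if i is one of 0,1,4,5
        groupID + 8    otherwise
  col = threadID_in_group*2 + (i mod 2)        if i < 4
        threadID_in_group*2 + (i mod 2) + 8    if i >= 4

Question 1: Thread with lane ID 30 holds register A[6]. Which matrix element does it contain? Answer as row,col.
lane 30: grp=7 (30/4), tig=2 (30%4)
i=6: r=7+8=15, c=2*2+0+8=12

15,12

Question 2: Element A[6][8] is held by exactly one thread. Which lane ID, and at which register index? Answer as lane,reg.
24,4

r: 6->gid=6,r8=0  c: 8->c8=1,tid=0,i&1=0
L=6*4+0=24  i=1*4+0*2+0=4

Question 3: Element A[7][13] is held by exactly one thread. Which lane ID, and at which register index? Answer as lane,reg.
r=7→G=7,rhi=0  c=13→chi=1,T=2,p=1
L=7*4+2=30  i=1*4+0*2+1=5

30,5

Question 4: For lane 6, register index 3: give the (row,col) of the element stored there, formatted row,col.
6: gid=1,tid=2
[3] (1+8,2*2+1+0) = (9,5)

9,5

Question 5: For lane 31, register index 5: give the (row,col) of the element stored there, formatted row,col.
7,15

lane 31⇒31/4=7, 31 mod 4=3
i=5  r:7+0⇒7  c:2·3+1+8⇒15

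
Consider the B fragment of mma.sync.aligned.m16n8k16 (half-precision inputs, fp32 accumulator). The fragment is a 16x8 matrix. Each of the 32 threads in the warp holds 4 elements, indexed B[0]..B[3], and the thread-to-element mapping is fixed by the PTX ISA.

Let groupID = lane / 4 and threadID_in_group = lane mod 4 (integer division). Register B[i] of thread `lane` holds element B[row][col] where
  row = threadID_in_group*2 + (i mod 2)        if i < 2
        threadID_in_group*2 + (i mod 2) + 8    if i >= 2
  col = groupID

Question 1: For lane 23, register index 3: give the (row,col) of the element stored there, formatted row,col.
15,5

lane 23=>23/4=5, 23 mod 4=3
i=3  r:2·3+1+8=>15  c:5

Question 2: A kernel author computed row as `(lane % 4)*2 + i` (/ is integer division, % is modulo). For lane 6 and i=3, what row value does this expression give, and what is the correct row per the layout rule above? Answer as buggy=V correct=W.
`(lane % 4)*2 + i`[6,3]⇒7
lane 6: gr=1 (6/4), th=2 (6%4)
i=3: r=2*2+1+8=13, c=gr=1
row: 7 vs 13

buggy=7 correct=13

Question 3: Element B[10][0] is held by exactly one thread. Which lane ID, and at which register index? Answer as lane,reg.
1,2

c=0→G=0  r=10→rhi=1,T=1,p=0
L=0*4+1=1  i=1*2+0=2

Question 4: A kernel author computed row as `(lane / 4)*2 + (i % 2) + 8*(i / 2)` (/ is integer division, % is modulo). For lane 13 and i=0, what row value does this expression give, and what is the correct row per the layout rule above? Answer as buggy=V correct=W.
buggy=6 correct=2

`(lane / 4)*2 + (i % 2) + 8*(i / 2)`[13,0]=>6
13: grp=3,tig=1
[0] (1*2+0+0,3) = (2,3)
row: 6 vs 2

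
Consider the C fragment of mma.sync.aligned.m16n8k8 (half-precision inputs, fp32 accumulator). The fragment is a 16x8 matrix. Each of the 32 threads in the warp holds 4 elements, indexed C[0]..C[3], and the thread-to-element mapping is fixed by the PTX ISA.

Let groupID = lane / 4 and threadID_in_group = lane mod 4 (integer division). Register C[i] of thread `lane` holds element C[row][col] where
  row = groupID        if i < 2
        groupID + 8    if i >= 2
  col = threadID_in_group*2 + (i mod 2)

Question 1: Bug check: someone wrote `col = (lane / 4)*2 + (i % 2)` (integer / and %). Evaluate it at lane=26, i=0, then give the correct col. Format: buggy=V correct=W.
`(lane / 4)*2 + (i % 2)`[26,0]->12
26: gid=6,tid=2
[0] (6+0,2*2+0) = (6,4)
col: 12 vs 4

buggy=12 correct=4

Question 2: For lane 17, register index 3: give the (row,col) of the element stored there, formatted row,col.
17: G=4,T=1
[3] (4+8,1*2+1) = (12,3)

12,3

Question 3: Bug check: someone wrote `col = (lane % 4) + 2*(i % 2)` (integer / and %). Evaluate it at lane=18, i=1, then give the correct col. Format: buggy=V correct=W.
`(lane % 4) + 2*(i % 2)`[18,1]=>4
lane 18: grp=4 (18/4), tig=2 (18%4)
i=1: r=4+0=4, c=2*2+1=5
col: 4 vs 5

buggy=4 correct=5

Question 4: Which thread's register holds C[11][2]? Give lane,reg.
r:11=>grp=3,rB=1  c:2=>tig=1,lo=0
L=3*4+1=13  i=1*2+0=2

13,2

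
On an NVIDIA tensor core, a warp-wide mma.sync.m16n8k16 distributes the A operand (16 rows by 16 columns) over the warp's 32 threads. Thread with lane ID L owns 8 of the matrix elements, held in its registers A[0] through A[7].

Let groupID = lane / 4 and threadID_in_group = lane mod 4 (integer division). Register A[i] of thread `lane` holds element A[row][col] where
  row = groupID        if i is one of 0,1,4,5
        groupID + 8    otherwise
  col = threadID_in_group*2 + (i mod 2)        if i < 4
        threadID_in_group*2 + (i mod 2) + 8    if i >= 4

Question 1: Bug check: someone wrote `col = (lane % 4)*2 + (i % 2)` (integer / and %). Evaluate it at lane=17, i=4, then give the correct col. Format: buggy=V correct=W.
`(lane % 4)*2 + (i % 2)`[17,4]→2
17: G=4,T=1
[4] (4+0,1*2+0+8) = (4,10)
col: 2 vs 10

buggy=2 correct=10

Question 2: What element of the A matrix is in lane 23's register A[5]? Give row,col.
5,15

L=23->gid=23>>2=5, tid=23&3=3
[5]->row 5+0=5  col 3·2+1+8=15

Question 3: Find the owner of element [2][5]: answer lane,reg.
r=2⇒gr=2,Rb=0  c=5⇒Cb=0,th=2,odd=1
L=2*4+2=10  i=0*4+0*2+1=1

10,1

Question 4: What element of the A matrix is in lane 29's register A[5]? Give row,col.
7,11

L=29->g=29>>2=7, t=29&3=1
[5]->row 7+0=7  col 1·2+1+8=11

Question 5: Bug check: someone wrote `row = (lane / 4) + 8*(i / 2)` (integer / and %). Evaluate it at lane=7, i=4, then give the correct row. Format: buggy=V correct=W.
`(lane / 4) + 8*(i / 2)`[7,4]=>17
L=7=>grp=7>>2=1, tig=7&3=3
[4]=>row 1+0=1  col 3·2+0+8=14
row: 17 vs 1

buggy=17 correct=1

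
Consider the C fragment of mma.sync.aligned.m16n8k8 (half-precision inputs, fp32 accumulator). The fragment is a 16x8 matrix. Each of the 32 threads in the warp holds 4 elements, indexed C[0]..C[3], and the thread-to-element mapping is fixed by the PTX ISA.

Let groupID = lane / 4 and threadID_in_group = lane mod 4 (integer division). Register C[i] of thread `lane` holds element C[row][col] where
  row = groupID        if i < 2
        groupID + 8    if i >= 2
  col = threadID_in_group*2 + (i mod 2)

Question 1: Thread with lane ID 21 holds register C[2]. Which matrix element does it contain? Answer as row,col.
lane 21→21/4=5, 21 mod 4=1
i=2  r:5+8→13  c:2·1+0→2

13,2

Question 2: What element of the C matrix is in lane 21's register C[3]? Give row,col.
13,3

L=21→G=21>>2=5, T=21&3=1
[3]→row 5+8=13  col 1·2+1=3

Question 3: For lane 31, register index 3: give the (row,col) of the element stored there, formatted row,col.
15,7

31: gid=7,tid=3
[3] (7+8,3*2+1) = (15,7)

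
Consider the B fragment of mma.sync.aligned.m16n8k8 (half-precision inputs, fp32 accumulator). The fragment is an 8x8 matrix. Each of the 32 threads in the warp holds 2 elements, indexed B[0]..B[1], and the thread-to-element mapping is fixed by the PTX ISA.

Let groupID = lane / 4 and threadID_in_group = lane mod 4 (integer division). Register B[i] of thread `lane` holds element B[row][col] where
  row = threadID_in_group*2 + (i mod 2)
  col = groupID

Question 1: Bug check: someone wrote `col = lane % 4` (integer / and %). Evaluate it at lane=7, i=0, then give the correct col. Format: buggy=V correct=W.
buggy=3 correct=1

`lane % 4`[7,0]=>3
7: grp=1,tig=3
[0] (3*2+0,1) = (6,1)
col: 3 vs 1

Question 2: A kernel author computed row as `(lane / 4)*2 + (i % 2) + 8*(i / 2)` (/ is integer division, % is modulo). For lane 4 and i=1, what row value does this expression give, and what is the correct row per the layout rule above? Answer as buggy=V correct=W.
`(lane / 4)*2 + (i % 2) + 8*(i / 2)`[4,1]->3
4: gid=1,tid=0
[1] (0*2+1,1) = (1,1)
row: 3 vs 1

buggy=3 correct=1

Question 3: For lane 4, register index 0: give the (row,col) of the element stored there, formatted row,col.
L=4⇒gr=4>>2=1, th=4&3=0
[0]⇒row 0·2+0=0  col gr=1

0,1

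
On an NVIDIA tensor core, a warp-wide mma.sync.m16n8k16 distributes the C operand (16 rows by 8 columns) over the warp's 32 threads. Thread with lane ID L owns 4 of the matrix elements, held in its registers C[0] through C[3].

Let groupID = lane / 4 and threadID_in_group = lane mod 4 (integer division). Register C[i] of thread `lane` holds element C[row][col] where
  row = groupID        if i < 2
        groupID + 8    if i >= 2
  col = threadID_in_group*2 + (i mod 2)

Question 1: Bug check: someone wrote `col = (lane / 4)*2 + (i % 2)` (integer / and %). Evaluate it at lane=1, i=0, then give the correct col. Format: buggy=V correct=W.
buggy=0 correct=2

`(lane / 4)*2 + (i % 2)`[1,0]=>0
L=1=>grp=1>>2=0, tig=1&3=1
[0]=>row 0+0=0  col 1·2+0=2
col: 0 vs 2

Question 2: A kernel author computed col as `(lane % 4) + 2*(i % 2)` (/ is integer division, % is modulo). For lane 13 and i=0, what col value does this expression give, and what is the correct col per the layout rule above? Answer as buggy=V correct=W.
`(lane % 4) + 2*(i % 2)`[13,0]->1
lane 13: g=3 (13/4), t=1 (13%4)
i=0: r=3+0=3, c=1*2+0=2
col: 1 vs 2

buggy=1 correct=2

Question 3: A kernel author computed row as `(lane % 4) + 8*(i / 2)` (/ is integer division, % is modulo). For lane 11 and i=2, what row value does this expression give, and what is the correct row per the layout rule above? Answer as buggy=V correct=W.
buggy=11 correct=10

`(lane % 4) + 8*(i / 2)`[11,2]=>11
L=11=>grp=11>>2=2, tig=11&3=3
[2]=>row 2+8=10  col 3·2+0=6
row: 11 vs 10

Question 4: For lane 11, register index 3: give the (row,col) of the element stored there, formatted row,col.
L=11⇒gr=11>>2=2, th=11&3=3
[3]⇒row 2+8=10  col 3·2+1=7

10,7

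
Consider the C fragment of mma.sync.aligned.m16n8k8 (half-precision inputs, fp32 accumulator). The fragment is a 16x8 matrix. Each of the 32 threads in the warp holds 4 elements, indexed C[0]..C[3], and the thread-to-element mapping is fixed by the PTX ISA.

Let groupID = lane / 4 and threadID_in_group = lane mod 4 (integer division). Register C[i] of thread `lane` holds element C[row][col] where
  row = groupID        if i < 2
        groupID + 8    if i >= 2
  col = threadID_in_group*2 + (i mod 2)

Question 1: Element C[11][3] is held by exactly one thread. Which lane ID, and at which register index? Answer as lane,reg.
13,3

r: 11->gid=3,r8=1  c: 3->tid=1,i&1=1
L=3*4+1=13  i=1*2+1=3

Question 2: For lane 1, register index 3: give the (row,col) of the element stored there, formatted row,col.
L=1=>grp=1>>2=0, tig=1&3=1
[3]=>row 0+8=8  col 1·2+1=3

8,3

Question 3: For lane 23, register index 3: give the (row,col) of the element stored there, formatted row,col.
23: grp=5,tig=3
[3] (5+8,3*2+1) = (13,7)

13,7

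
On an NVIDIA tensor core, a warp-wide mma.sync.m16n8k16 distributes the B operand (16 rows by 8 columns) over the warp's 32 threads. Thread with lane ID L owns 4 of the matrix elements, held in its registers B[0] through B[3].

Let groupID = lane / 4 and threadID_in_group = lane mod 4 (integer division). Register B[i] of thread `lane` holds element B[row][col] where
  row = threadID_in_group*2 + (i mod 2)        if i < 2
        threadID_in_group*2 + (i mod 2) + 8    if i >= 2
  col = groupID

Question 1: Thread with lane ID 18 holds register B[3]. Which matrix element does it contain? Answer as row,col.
13,4

18: g=4,t=2
[3] (2*2+1+8,4) = (13,4)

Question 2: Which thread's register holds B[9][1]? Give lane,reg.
4,3

c=1⇒gr=1  r=9⇒Rb=1,th=0,odd=1
L=1*4+0=4  i=1*2+1=3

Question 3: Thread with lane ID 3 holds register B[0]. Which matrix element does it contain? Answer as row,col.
L=3→G=3>>2=0, T=3&3=3
[0]→row 3·2+0+0=6  col G=0

6,0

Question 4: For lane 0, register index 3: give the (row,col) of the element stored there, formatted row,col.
9,0

0: g=0,t=0
[3] (0*2+1+8,0) = (9,0)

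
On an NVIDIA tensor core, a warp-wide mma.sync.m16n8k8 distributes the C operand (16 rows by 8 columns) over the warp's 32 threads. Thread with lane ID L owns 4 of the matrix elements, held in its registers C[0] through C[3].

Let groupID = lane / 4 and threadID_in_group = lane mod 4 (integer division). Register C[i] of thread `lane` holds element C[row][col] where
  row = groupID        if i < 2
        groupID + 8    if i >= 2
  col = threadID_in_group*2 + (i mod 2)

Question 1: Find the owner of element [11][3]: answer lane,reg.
r=11->g=3,rb=1  c=3->t=1,b0=1
L=3*4+1=13  i=1*2+1=3

13,3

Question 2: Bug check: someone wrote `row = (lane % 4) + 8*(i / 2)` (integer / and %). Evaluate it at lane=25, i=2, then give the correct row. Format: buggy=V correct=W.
`(lane % 4) + 8*(i / 2)`[25,2]→9
25: G=6,T=1
[2] (6+8,1*2+0) = (14,2)
row: 9 vs 14

buggy=9 correct=14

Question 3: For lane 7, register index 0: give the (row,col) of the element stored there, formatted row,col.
lane 7: g=1 (7/4), t=3 (7%4)
i=0: r=1+0=1, c=3*2+0=6

1,6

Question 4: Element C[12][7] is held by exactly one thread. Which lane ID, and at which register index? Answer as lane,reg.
r=12⇒gr=4,Rb=1  c=7⇒th=3,odd=1
L=4*4+3=19  i=1*2+1=3

19,3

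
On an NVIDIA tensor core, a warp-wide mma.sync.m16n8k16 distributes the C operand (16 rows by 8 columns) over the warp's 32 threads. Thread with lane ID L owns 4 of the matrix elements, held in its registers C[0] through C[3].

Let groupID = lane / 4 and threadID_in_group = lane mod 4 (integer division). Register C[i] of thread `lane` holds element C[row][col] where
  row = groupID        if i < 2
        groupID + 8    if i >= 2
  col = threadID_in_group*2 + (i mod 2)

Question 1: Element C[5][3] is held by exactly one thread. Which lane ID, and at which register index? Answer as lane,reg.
r=5⇒gr=5,Rb=0  c=3⇒th=1,odd=1
L=5*4+1=21  i=0*2+1=1

21,1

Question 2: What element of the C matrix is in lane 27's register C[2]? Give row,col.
L=27⇒gr=27>>2=6, th=27&3=3
[2]⇒row 6+8=14  col 3·2+0=6

14,6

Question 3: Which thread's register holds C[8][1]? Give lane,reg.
r:8=>grp=0,rB=1  c:1=>tig=0,lo=1
L=0*4+0=0  i=1*2+1=3

0,3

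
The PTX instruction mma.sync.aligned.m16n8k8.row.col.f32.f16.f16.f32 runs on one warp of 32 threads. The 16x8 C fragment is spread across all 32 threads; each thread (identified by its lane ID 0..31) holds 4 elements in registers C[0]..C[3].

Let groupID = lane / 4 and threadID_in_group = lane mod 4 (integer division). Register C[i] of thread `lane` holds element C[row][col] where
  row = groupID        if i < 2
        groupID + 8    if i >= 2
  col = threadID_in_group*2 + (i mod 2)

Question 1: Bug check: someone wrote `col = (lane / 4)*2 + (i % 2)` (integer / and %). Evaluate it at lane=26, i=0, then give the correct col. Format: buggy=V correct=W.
`(lane / 4)*2 + (i % 2)`[26,0]->12
26: g=6,t=2
[0] (6+0,2*2+0) = (6,4)
col: 12 vs 4

buggy=12 correct=4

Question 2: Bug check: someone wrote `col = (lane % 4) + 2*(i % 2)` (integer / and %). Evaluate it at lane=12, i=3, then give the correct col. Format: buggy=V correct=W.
`(lane % 4) + 2*(i % 2)`[12,3]→2
lane 12: G=3 (12/4), T=0 (12%4)
i=3: r=3+8=11, c=0*2+1=1
col: 2 vs 1

buggy=2 correct=1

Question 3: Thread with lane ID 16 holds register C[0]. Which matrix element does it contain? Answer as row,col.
16: grp=4,tig=0
[0] (4+0,0*2+0) = (4,0)

4,0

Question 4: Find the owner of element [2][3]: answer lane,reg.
9,1

r=2⇒gr=2,Rb=0  c=3⇒th=1,odd=1
L=2*4+1=9  i=0*2+1=1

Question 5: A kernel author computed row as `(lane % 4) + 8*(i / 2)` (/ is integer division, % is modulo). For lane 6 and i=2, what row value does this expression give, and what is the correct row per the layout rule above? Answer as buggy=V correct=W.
buggy=10 correct=9

`(lane % 4) + 8*(i / 2)`[6,2]->10
L=6->g=6>>2=1, t=6&3=2
[2]->row 1+8=9  col 2·2+0=4
row: 10 vs 9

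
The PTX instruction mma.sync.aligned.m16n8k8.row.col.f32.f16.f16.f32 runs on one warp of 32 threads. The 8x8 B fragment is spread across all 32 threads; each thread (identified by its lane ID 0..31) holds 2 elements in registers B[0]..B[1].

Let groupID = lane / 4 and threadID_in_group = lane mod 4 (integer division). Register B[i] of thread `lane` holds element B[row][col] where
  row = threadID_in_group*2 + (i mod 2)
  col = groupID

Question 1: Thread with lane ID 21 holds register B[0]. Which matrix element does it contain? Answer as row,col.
2,5

21: gid=5,tid=1
[0] (1*2+0,5) = (2,5)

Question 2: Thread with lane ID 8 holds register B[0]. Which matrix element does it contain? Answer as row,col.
0,2

lane 8->8/4=2, 8 mod 4=0
i=0  r:2·0+0->0  c:2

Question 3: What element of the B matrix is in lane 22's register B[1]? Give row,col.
lane 22->22/4=5, 22 mod 4=2
i=1  r:2·2+1->5  c:5

5,5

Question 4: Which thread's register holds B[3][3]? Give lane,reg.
13,1

c:3=>grp=3  r:3=>tig=1,lo=1
L=3*4+1=13  i=1=1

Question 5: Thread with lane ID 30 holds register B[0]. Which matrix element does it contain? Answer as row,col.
4,7

lane 30->30/4=7, 30 mod 4=2
i=0  r:2·2+0->4  c:7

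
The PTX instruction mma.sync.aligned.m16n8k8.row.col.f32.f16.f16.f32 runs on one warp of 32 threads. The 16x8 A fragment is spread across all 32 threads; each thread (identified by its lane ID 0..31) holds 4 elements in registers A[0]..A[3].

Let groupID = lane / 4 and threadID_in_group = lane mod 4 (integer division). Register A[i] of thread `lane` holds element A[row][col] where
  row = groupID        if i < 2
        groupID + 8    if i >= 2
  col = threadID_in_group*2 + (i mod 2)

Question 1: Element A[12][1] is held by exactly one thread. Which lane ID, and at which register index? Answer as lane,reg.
r=12→G=4,rhi=1  c=1→T=0,p=1
L=4*4+0=16  i=1*2+1=3

16,3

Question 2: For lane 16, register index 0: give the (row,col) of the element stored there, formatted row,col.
16: grp=4,tig=0
[0] (4+0,0*2+0) = (4,0)

4,0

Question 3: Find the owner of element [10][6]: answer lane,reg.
11,2

r=10->g=2,rb=1  c=6->t=3,b0=0
L=2*4+3=11  i=1*2+0=2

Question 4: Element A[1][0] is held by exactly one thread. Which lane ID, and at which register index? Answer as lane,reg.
r: 1->gid=1,r8=0  c: 0->tid=0,i&1=0
L=1*4+0=4  i=0*2+0=0

4,0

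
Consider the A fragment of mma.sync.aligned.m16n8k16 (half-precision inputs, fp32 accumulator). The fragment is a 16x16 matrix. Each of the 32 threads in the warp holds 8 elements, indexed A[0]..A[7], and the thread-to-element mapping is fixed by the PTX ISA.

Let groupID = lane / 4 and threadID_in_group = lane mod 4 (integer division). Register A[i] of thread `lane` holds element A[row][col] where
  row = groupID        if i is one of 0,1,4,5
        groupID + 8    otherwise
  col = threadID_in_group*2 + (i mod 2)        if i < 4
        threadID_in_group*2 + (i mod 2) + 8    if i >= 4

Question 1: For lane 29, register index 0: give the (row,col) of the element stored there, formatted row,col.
7,2

lane 29: grp=7 (29/4), tig=1 (29%4)
i=0: r=7+0=7, c=1*2+0+0=2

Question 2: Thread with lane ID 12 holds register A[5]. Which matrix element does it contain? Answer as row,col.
3,9

L=12->gid=12>>2=3, tid=12&3=0
[5]->row 3+0=3  col 0·2+1+8=9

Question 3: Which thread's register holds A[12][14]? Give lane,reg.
19,6

r:12=>grp=4,rB=1  c:14=>cB=1,tig=3,lo=0
L=4*4+3=19  i=1*4+1*2+0=6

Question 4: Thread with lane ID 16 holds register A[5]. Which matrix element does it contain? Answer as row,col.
4,9

lane 16: gid=4 (16/4), tid=0 (16%4)
i=5: r=4+0=4, c=0*2+1+8=9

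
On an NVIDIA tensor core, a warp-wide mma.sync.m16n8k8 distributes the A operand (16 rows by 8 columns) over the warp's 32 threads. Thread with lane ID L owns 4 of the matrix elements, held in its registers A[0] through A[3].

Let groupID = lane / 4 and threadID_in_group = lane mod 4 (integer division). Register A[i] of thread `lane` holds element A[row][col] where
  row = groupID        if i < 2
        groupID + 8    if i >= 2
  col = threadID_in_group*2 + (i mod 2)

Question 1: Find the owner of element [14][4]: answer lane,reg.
26,2

r:14=>grp=6,rB=1  c:4=>tig=2,lo=0
L=6*4+2=26  i=1*2+0=2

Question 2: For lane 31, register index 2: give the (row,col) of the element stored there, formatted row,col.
15,6

lane 31->31/4=7, 31 mod 4=3
i=2  r:7+8->15  c:2·3+0->6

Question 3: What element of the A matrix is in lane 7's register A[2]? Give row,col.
9,6

L=7->g=7>>2=1, t=7&3=3
[2]->row 1+8=9  col 3·2+0=6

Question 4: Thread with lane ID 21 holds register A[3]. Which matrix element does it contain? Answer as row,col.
lane 21->21/4=5, 21 mod 4=1
i=3  r:5+8->13  c:2·1+1->3

13,3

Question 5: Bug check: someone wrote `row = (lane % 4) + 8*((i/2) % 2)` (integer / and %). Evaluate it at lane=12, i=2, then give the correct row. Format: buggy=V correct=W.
`(lane % 4) + 8*((i/2) % 2)`[12,2]->8
lane 12: g=3 (12/4), t=0 (12%4)
i=2: r=3+8=11, c=0*2+0=0
row: 8 vs 11

buggy=8 correct=11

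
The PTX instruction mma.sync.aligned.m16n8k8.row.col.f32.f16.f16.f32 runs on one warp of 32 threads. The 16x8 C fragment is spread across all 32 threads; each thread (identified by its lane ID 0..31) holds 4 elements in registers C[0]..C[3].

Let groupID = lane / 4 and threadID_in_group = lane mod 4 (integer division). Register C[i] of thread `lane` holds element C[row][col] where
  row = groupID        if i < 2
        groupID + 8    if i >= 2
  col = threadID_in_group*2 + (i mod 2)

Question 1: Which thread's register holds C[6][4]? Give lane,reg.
26,0

r:6=>grp=6,rB=0  c:4=>tig=2,lo=0
L=6*4+2=26  i=0*2+0=0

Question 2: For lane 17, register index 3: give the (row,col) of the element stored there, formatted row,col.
lane 17: gid=4 (17/4), tid=1 (17%4)
i=3: r=4+8=12, c=1*2+1=3

12,3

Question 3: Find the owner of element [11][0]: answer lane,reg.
12,2

r: 11->gid=3,r8=1  c: 0->tid=0,i&1=0
L=3*4+0=12  i=1*2+0=2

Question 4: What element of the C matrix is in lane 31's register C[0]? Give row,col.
lane 31: gid=7 (31/4), tid=3 (31%4)
i=0: r=7+0=7, c=3*2+0=6

7,6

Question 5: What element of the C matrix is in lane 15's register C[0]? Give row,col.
lane 15⇒15/4=3, 15 mod 4=3
i=0  r:3+0⇒3  c:2·3+0⇒6

3,6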